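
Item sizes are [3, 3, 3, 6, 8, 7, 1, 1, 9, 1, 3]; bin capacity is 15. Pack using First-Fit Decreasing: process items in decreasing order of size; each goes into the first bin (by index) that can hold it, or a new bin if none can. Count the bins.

Sorted descending: 9, 8, 7, 6, 3, 3, 3, 3, 1, 1, 1.
9 → bin 1 (remaining 6)
8 → bin 2 (remaining 7)
7 → bin 2 (remaining 0)
6 → bin 1 (remaining 0)
3 → bin 3 (remaining 12)
3 → bin 3 (remaining 9)
3 → bin 3 (remaining 6)
3 → bin 3 (remaining 3)
1 → bin 3 (remaining 2)
1 → bin 3 (remaining 1)
1 → bin 3 (remaining 0)
Final bins: [9,6] [8,7] [3,3,3,3,1,1,1].

3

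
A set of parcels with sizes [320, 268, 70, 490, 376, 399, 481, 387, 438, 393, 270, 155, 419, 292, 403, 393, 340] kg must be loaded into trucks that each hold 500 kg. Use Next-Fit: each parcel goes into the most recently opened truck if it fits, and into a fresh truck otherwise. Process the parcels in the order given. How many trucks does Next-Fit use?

15 trucks

320 kg → truck 1 (remaining 180 kg)
268 kg → truck 2 (remaining 232 kg)
70 kg → truck 2 (remaining 162 kg)
490 kg → truck 3 (remaining 10 kg)
376 kg → truck 4 (remaining 124 kg)
399 kg → truck 5 (remaining 101 kg)
481 kg → truck 6 (remaining 19 kg)
387 kg → truck 7 (remaining 113 kg)
438 kg → truck 8 (remaining 62 kg)
393 kg → truck 9 (remaining 107 kg)
270 kg → truck 10 (remaining 230 kg)
155 kg → truck 10 (remaining 75 kg)
419 kg → truck 11 (remaining 81 kg)
292 kg → truck 12 (remaining 208 kg)
403 kg → truck 13 (remaining 97 kg)
393 kg → truck 14 (remaining 107 kg)
340 kg → truck 15 (remaining 160 kg)
Final trucks: [320] [268,70] [490] [376] [399] [481] [387] [438] [393] [270,155] [419] [292] [403] [393] [340].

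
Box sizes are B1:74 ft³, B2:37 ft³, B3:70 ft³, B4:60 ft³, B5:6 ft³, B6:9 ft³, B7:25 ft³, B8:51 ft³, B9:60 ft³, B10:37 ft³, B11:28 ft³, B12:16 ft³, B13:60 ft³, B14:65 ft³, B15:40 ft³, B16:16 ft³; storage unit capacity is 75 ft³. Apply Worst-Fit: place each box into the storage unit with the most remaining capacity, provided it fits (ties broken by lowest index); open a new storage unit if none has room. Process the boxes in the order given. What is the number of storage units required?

11 storage units

storage unit 1: place B1 (74 ft³), 1 ft³ left
storage unit 2: place B2 (37 ft³), 38 ft³ left
storage unit 3: place B3 (70 ft³), 5 ft³ left
storage unit 4: place B4 (60 ft³), 15 ft³ left
storage unit 2: place B5 (6 ft³), 32 ft³ left
storage unit 2: place B6 (9 ft³), 23 ft³ left
storage unit 5: place B7 (25 ft³), 50 ft³ left
storage unit 6: place B8 (51 ft³), 24 ft³ left
storage unit 7: place B9 (60 ft³), 15 ft³ left
storage unit 5: place B10 (37 ft³), 13 ft³ left
storage unit 8: place B11 (28 ft³), 47 ft³ left
storage unit 8: place B12 (16 ft³), 31 ft³ left
storage unit 9: place B13 (60 ft³), 15 ft³ left
storage unit 10: place B14 (65 ft³), 10 ft³ left
storage unit 11: place B15 (40 ft³), 35 ft³ left
storage unit 11: place B16 (16 ft³), 19 ft³ left
Final storage units: [74] [37,6,9] [70] [60] [25,37] [51] [60] [28,16] [60] [65] [40,16].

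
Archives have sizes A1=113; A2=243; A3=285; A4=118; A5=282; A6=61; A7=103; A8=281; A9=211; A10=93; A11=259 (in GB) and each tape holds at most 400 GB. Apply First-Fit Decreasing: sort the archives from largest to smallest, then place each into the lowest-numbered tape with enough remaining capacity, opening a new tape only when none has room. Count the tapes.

6 tapes

Sorted descending: 285, 282, 281, 259, 243, 211, 118, 113, 103, 93, 61.
285 GB → tape 1 (remaining 115 GB)
282 GB → tape 2 (remaining 118 GB)
281 GB → tape 3 (remaining 119 GB)
259 GB → tape 4 (remaining 141 GB)
243 GB → tape 5 (remaining 157 GB)
211 GB → tape 6 (remaining 189 GB)
118 GB → tape 2 (remaining 0 GB)
113 GB → tape 1 (remaining 2 GB)
103 GB → tape 3 (remaining 16 GB)
93 GB → tape 4 (remaining 48 GB)
61 GB → tape 5 (remaining 96 GB)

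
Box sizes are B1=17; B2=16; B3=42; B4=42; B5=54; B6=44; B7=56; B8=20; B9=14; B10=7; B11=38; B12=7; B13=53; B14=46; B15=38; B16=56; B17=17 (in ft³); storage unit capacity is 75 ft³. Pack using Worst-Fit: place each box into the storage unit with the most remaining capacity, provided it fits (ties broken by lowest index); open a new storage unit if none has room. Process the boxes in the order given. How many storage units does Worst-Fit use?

10 storage units

Put B1 (17 ft³) in storage unit 1; 58 ft³ remain.
Put B2 (16 ft³) in storage unit 1; 42 ft³ remain.
Put B3 (42 ft³) in storage unit 1; 0 ft³ remain.
Put B4 (42 ft³) in storage unit 2; 33 ft³ remain.
Put B5 (54 ft³) in storage unit 3; 21 ft³ remain.
Put B6 (44 ft³) in storage unit 4; 31 ft³ remain.
Put B7 (56 ft³) in storage unit 5; 19 ft³ remain.
Put B8 (20 ft³) in storage unit 2; 13 ft³ remain.
Put B9 (14 ft³) in storage unit 4; 17 ft³ remain.
Put B10 (7 ft³) in storage unit 3; 14 ft³ remain.
Put B11 (38 ft³) in storage unit 6; 37 ft³ remain.
Put B12 (7 ft³) in storage unit 6; 30 ft³ remain.
Put B13 (53 ft³) in storage unit 7; 22 ft³ remain.
Put B14 (46 ft³) in storage unit 8; 29 ft³ remain.
Put B15 (38 ft³) in storage unit 9; 37 ft³ remain.
Put B16 (56 ft³) in storage unit 10; 19 ft³ remain.
Put B17 (17 ft³) in storage unit 9; 20 ft³ remain.
Final storage units: [17,16,42] [42,20] [54,7] [44,14] [56] [38,7] [53] [46] [38,17] [56].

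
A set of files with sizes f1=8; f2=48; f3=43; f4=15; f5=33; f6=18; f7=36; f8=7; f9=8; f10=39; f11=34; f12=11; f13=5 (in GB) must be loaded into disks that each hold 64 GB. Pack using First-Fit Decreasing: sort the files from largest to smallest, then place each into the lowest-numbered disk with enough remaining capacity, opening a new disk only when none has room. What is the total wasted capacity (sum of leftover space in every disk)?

Sorted descending: 48, 43, 39, 36, 34, 33, 18, 15, 11, 8, 8, 7, 5.
disk 1: place 48 GB, 16 GB left
disk 2: place 43 GB, 21 GB left
disk 3: place 39 GB, 25 GB left
disk 4: place 36 GB, 28 GB left
disk 5: place 34 GB, 30 GB left
disk 6: place 33 GB, 31 GB left
disk 2: place 18 GB, 3 GB left
disk 1: place 15 GB, 1 GB left
disk 3: place 11 GB, 14 GB left
disk 3: place 8 GB, 6 GB left
disk 4: place 8 GB, 20 GB left
disk 4: place 7 GB, 13 GB left
disk 3: place 5 GB, 1 GB left
6 disks × 64 GB = 384 GB; used 305 GB; unused 79 GB.

79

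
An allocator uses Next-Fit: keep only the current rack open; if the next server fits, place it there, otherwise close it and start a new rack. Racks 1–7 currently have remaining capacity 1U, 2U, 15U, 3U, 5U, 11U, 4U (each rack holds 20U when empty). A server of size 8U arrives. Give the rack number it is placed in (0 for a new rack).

0

Next-Fit only looks at rack 7, which has 4U free.
8U does not fit, so a new rack is opened.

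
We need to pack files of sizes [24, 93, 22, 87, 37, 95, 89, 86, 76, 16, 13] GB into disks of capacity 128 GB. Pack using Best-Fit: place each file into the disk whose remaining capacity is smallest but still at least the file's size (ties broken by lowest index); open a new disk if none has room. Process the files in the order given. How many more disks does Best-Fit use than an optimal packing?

Best-Fit: [24,93] [22,87,16] [37,89] [95,13] [86] [76] → 6 disks.
6 files exceed 64 GB (half the capacity), and no two of those can share a disk, so at least 6 disks are needed.
So 6 is already optimal.

0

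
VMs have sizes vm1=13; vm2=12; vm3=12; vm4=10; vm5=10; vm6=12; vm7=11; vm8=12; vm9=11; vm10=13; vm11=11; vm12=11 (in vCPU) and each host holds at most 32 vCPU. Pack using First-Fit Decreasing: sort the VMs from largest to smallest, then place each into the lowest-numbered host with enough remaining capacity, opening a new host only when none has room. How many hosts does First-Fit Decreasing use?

5

Sorted descending: 13, 13, 12, 12, 12, 12, 11, 11, 11, 11, 10, 10.
host 1: place 13 vCPU, 19 vCPU left
host 1: place 13 vCPU, 6 vCPU left
host 2: place 12 vCPU, 20 vCPU left
host 2: place 12 vCPU, 8 vCPU left
host 3: place 12 vCPU, 20 vCPU left
host 3: place 12 vCPU, 8 vCPU left
host 4: place 11 vCPU, 21 vCPU left
host 4: place 11 vCPU, 10 vCPU left
host 5: place 11 vCPU, 21 vCPU left
host 5: place 11 vCPU, 10 vCPU left
host 4: place 10 vCPU, 0 vCPU left
host 5: place 10 vCPU, 0 vCPU left
Final hosts: [13,13] [12,12] [12,12] [11,11,10] [11,11,10].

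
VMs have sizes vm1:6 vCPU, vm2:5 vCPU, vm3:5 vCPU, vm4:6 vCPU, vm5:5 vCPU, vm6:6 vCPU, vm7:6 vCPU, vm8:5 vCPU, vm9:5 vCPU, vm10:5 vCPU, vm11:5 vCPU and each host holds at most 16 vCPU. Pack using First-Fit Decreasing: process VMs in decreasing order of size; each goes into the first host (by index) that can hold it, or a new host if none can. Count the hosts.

Sorted descending: 6, 6, 6, 6, 5, 5, 5, 5, 5, 5, 5.
host 1: place 6 vCPU, 10 vCPU left
host 1: place 6 vCPU, 4 vCPU left
host 2: place 6 vCPU, 10 vCPU left
host 2: place 6 vCPU, 4 vCPU left
host 3: place 5 vCPU, 11 vCPU left
host 3: place 5 vCPU, 6 vCPU left
host 3: place 5 vCPU, 1 vCPU left
host 4: place 5 vCPU, 11 vCPU left
host 4: place 5 vCPU, 6 vCPU left
host 4: place 5 vCPU, 1 vCPU left
host 5: place 5 vCPU, 11 vCPU left
Final hosts: [6,6] [6,6] [5,5,5] [5,5,5] [5].

5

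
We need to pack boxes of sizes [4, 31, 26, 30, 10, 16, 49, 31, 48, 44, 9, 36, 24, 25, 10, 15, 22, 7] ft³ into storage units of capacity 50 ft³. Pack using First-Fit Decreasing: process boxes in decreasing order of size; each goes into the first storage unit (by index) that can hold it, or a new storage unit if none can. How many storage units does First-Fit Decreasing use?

10

Sorted descending: 49, 48, 44, 36, 31, 31, 30, 26, 25, 24, 22, 16, 15, 10, 10, 9, 7, 4.
storage unit 1: place 49 ft³, 1 ft³ left
storage unit 2: place 48 ft³, 2 ft³ left
storage unit 3: place 44 ft³, 6 ft³ left
storage unit 4: place 36 ft³, 14 ft³ left
storage unit 5: place 31 ft³, 19 ft³ left
storage unit 6: place 31 ft³, 19 ft³ left
storage unit 7: place 30 ft³, 20 ft³ left
storage unit 8: place 26 ft³, 24 ft³ left
storage unit 9: place 25 ft³, 25 ft³ left
storage unit 8: place 24 ft³, 0 ft³ left
storage unit 9: place 22 ft³, 3 ft³ left
storage unit 5: place 16 ft³, 3 ft³ left
storage unit 6: place 15 ft³, 4 ft³ left
storage unit 4: place 10 ft³, 4 ft³ left
storage unit 7: place 10 ft³, 10 ft³ left
storage unit 7: place 9 ft³, 1 ft³ left
storage unit 10: place 7 ft³, 43 ft³ left
storage unit 3: place 4 ft³, 2 ft³ left
Final storage units: [49] [48] [44,4] [36,10] [31,16] [31,15] [30,10,9] [26,24] [25,22] [7].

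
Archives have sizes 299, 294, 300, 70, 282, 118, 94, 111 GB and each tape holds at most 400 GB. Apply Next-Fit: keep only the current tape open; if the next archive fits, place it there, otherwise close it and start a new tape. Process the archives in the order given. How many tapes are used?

Put 299 GB in tape 1; 101 GB remain.
Put 294 GB in tape 2; 106 GB remain.
Put 300 GB in tape 3; 100 GB remain.
Put 70 GB in tape 3; 30 GB remain.
Put 282 GB in tape 4; 118 GB remain.
Put 118 GB in tape 4; 0 GB remain.
Put 94 GB in tape 5; 306 GB remain.
Put 111 GB in tape 5; 195 GB remain.

5 tapes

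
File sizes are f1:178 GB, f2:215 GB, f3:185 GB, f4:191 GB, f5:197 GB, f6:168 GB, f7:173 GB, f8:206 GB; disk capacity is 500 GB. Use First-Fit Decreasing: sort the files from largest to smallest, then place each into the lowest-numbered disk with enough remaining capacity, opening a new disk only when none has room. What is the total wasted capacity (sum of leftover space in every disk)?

487

Sorted descending: 215, 206, 197, 191, 185, 178, 173, 168.
215 GB → disk 1 (remaining 285 GB)
206 GB → disk 1 (remaining 79 GB)
197 GB → disk 2 (remaining 303 GB)
191 GB → disk 2 (remaining 112 GB)
185 GB → disk 3 (remaining 315 GB)
178 GB → disk 3 (remaining 137 GB)
173 GB → disk 4 (remaining 327 GB)
168 GB → disk 4 (remaining 159 GB)
4 disks × 500 GB = 2000 GB; used 1513 GB; unused 487 GB.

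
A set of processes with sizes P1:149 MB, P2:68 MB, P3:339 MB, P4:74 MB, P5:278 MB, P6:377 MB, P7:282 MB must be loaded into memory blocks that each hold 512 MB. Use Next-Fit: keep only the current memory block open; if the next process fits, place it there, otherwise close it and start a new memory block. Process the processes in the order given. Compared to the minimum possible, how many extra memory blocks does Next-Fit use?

Next-Fit: [149,68] [339,74] [278] [377] [282] → 5 memory blocks.
Total size 1567 MB; any packing needs at least ⌈1567/512⌉ = 4 memory blocks.
An optimal packing achieves that bound: [377,74] [339,149] [282,68] [278] → 4 memory blocks.
Excess: 5 − 4 = 1.

1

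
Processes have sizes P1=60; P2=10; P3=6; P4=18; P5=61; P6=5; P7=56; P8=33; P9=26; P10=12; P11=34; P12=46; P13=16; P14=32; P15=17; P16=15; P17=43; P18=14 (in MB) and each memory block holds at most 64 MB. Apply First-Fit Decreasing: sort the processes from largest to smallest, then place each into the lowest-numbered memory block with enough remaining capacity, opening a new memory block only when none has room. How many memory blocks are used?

Sorted descending: 61, 60, 56, 46, 43, 34, 33, 32, 26, 18, 17, 16, 15, 14, 12, 10, 6, 5.
memory block 1: place 61 MB, 3 MB left
memory block 2: place 60 MB, 4 MB left
memory block 3: place 56 MB, 8 MB left
memory block 4: place 46 MB, 18 MB left
memory block 5: place 43 MB, 21 MB left
memory block 6: place 34 MB, 30 MB left
memory block 7: place 33 MB, 31 MB left
memory block 8: place 32 MB, 32 MB left
memory block 6: place 26 MB, 4 MB left
memory block 4: place 18 MB, 0 MB left
memory block 5: place 17 MB, 4 MB left
memory block 7: place 16 MB, 15 MB left
memory block 7: place 15 MB, 0 MB left
memory block 8: place 14 MB, 18 MB left
memory block 8: place 12 MB, 6 MB left
memory block 9: place 10 MB, 54 MB left
memory block 3: place 6 MB, 2 MB left
memory block 8: place 5 MB, 1 MB left

9 memory blocks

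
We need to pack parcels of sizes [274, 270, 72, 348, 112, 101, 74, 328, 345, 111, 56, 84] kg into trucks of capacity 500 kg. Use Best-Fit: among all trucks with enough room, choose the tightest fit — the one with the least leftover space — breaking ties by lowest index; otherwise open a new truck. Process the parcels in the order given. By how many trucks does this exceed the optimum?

0

Best-Fit: [274,72,101] [270,74,56,84] [348,112] [328] [345,111] → 5 trucks.
Total size 2175 kg; any packing needs at least ⌈2175/500⌉ = 5 trucks.
So 5 is already optimal.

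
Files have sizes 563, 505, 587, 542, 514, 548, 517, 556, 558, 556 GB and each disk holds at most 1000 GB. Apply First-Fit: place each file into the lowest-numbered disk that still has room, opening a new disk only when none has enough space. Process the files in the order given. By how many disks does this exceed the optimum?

0

First-Fit: [563] [505] [587] [542] [514] [548] [517] [556] [558] [556] → 10 disks.
10 files exceed 500 GB (half the capacity), and no two of those can share a disk, so at least 10 disks are needed.
So 10 is already optimal.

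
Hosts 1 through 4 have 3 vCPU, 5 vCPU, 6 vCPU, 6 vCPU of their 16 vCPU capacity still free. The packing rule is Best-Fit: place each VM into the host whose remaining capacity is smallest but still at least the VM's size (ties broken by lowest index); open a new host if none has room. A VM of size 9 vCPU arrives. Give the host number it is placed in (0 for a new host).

0

No host has ≥ 9 vCPU free, so a new host is opened.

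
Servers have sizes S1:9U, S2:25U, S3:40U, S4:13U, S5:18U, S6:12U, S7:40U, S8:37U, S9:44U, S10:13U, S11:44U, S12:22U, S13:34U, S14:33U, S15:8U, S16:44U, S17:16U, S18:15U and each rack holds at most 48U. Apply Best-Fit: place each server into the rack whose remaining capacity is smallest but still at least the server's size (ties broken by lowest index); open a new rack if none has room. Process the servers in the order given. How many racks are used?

Put S1 (9U) in rack 1; 39U remain.
Put S2 (25U) in rack 1; 14U remain.
Put S3 (40U) in rack 2; 8U remain.
Put S4 (13U) in rack 1; 1U remain.
Put S5 (18U) in rack 3; 30U remain.
Put S6 (12U) in rack 3; 18U remain.
Put S7 (40U) in rack 4; 8U remain.
Put S8 (37U) in rack 5; 11U remain.
Put S9 (44U) in rack 6; 4U remain.
Put S10 (13U) in rack 3; 5U remain.
Put S11 (44U) in rack 7; 4U remain.
Put S12 (22U) in rack 8; 26U remain.
Put S13 (34U) in rack 9; 14U remain.
Put S14 (33U) in rack 10; 15U remain.
Put S15 (8U) in rack 2; 0U remain.
Put S16 (44U) in rack 11; 4U remain.
Put S17 (16U) in rack 8; 10U remain.
Put S18 (15U) in rack 10; 0U remain.
Final racks: [9,25,13] [40,8] [18,12,13] [40] [37] [44] [44] [22,16] [34] [33,15] [44].

11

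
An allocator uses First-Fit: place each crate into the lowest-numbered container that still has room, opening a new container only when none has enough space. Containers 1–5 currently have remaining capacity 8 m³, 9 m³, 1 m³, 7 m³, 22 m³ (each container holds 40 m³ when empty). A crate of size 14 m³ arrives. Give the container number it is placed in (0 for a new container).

Containers with room: container 5 (22 m³).
The first with room is container 5.

5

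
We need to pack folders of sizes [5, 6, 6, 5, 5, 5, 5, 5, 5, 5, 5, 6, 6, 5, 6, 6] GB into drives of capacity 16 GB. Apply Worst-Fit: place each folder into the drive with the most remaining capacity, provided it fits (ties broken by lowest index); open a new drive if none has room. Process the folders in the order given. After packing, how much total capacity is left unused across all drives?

5 GB → drive 1 (remaining 11 GB)
6 GB → drive 1 (remaining 5 GB)
6 GB → drive 2 (remaining 10 GB)
5 GB → drive 2 (remaining 5 GB)
5 GB → drive 1 (remaining 0 GB)
5 GB → drive 2 (remaining 0 GB)
5 GB → drive 3 (remaining 11 GB)
5 GB → drive 3 (remaining 6 GB)
5 GB → drive 3 (remaining 1 GB)
5 GB → drive 4 (remaining 11 GB)
5 GB → drive 4 (remaining 6 GB)
6 GB → drive 4 (remaining 0 GB)
6 GB → drive 5 (remaining 10 GB)
5 GB → drive 5 (remaining 5 GB)
6 GB → drive 6 (remaining 10 GB)
6 GB → drive 6 (remaining 4 GB)
6 drives × 16 GB = 96 GB; used 86 GB; unused 10 GB.

10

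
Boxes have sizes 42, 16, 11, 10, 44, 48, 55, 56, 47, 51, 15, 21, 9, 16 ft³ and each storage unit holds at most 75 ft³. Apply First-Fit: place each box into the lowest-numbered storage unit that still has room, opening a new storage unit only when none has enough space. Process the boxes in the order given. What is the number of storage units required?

7

storage unit 1: place 42 ft³, 33 ft³ left
storage unit 1: place 16 ft³, 17 ft³ left
storage unit 1: place 11 ft³, 6 ft³ left
storage unit 2: place 10 ft³, 65 ft³ left
storage unit 2: place 44 ft³, 21 ft³ left
storage unit 3: place 48 ft³, 27 ft³ left
storage unit 4: place 55 ft³, 20 ft³ left
storage unit 5: place 56 ft³, 19 ft³ left
storage unit 6: place 47 ft³, 28 ft³ left
storage unit 7: place 51 ft³, 24 ft³ left
storage unit 2: place 15 ft³, 6 ft³ left
storage unit 3: place 21 ft³, 6 ft³ left
storage unit 4: place 9 ft³, 11 ft³ left
storage unit 5: place 16 ft³, 3 ft³ left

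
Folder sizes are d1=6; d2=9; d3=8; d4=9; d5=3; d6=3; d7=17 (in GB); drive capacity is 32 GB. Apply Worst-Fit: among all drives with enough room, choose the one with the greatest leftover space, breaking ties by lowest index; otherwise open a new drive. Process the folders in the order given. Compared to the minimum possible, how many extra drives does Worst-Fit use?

0

Worst-Fit: [6,9,8,9] [3,3,17] → 2 drives.
Total size 55 GB; any packing needs at least ⌈55/32⌉ = 2 drives.
So 2 is already optimal.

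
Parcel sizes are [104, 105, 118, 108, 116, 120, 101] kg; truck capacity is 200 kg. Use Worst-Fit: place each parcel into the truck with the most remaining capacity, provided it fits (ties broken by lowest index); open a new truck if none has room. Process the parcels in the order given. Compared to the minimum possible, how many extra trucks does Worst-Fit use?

Worst-Fit: [104] [105] [118] [108] [116] [120] [101] → 7 trucks.
7 parcels exceed 100 kg (half the capacity), and no two of those can share a truck, so at least 7 trucks are needed.
So 7 is already optimal.

0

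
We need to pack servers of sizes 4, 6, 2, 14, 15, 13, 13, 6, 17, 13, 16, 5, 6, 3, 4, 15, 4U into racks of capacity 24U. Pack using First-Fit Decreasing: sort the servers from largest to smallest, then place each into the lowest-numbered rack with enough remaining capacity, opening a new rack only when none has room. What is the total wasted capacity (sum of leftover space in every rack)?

36

Sorted descending: 17, 16, 15, 15, 14, 13, 13, 13, 6, 6, 6, 5, 4, 4, 4, 3, 2.
rack 1: place 17U, 7U left
rack 2: place 16U, 8U left
rack 3: place 15U, 9U left
rack 4: place 15U, 9U left
rack 5: place 14U, 10U left
rack 6: place 13U, 11U left
rack 7: place 13U, 11U left
rack 8: place 13U, 11U left
rack 1: place 6U, 1U left
rack 2: place 6U, 2U left
rack 3: place 6U, 3U left
rack 4: place 5U, 4U left
rack 4: place 4U, 0U left
rack 5: place 4U, 6U left
rack 5: place 4U, 2U left
rack 3: place 3U, 0U left
rack 2: place 2U, 0U left
8 racks × 24U = 192U; used 156U; unused 36U.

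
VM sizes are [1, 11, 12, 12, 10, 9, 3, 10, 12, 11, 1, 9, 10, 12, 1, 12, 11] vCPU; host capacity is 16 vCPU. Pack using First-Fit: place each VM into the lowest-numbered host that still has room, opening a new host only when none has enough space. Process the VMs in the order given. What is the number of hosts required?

host 1: place 1 vCPU, 15 vCPU left
host 1: place 11 vCPU, 4 vCPU left
host 2: place 12 vCPU, 4 vCPU left
host 3: place 12 vCPU, 4 vCPU left
host 4: place 10 vCPU, 6 vCPU left
host 5: place 9 vCPU, 7 vCPU left
host 1: place 3 vCPU, 1 vCPU left
host 6: place 10 vCPU, 6 vCPU left
host 7: place 12 vCPU, 4 vCPU left
host 8: place 11 vCPU, 5 vCPU left
host 1: place 1 vCPU, 0 vCPU left
host 9: place 9 vCPU, 7 vCPU left
host 10: place 10 vCPU, 6 vCPU left
host 11: place 12 vCPU, 4 vCPU left
host 2: place 1 vCPU, 3 vCPU left
host 12: place 12 vCPU, 4 vCPU left
host 13: place 11 vCPU, 5 vCPU left
Final hosts: [1,11,3,1] [12,1] [12] [10] [9] [10] [12] [11] [9] [10] [12] [12] [11].

13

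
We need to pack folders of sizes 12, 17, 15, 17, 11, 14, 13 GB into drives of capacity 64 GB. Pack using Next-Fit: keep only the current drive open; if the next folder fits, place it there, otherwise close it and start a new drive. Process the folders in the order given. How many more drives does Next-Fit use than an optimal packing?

0

Next-Fit: [12,17,15,17] [11,14,13] → 2 drives.
Total size 99 GB; any packing needs at least ⌈99/64⌉ = 2 drives.
So 2 is already optimal.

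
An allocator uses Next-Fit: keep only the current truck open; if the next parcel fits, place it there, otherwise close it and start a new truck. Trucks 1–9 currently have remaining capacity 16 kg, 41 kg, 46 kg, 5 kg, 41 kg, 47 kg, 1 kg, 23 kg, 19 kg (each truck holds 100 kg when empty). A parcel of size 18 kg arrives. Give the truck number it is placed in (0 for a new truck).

9

Next-Fit only looks at truck 9, which has 19 kg free.
18 kg fits there.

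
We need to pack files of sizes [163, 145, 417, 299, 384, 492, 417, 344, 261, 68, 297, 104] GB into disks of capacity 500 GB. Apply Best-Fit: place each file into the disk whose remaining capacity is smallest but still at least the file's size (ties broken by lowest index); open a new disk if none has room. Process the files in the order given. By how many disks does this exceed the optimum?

Best-Fit: [163,145] [417,68] [299] [384,104] [492] [417] [344] [261] [297] → 9 disks.
8 files exceed 250 GB (half the capacity), and no two of those can share a disk, so at least 8 disks are needed.
An optimal packing achieves that bound: [492] [417,68] [417] [384,104] [344,145] [299,163] [297] [261] → 8 disks.
Excess: 9 − 8 = 1.

1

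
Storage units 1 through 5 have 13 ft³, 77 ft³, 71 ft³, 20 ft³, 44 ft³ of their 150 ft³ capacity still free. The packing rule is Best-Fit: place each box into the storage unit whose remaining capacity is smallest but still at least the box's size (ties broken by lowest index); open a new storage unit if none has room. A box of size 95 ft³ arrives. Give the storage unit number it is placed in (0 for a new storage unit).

0

No storage unit has ≥ 95 ft³ free, so a new storage unit is opened.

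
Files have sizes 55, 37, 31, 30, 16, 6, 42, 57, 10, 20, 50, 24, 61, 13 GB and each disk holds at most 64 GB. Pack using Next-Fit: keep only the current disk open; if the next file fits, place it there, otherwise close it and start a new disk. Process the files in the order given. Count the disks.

55 GB → disk 1 (remaining 9 GB)
37 GB → disk 2 (remaining 27 GB)
31 GB → disk 3 (remaining 33 GB)
30 GB → disk 3 (remaining 3 GB)
16 GB → disk 4 (remaining 48 GB)
6 GB → disk 4 (remaining 42 GB)
42 GB → disk 4 (remaining 0 GB)
57 GB → disk 5 (remaining 7 GB)
10 GB → disk 6 (remaining 54 GB)
20 GB → disk 6 (remaining 34 GB)
50 GB → disk 7 (remaining 14 GB)
24 GB → disk 8 (remaining 40 GB)
61 GB → disk 9 (remaining 3 GB)
13 GB → disk 10 (remaining 51 GB)

10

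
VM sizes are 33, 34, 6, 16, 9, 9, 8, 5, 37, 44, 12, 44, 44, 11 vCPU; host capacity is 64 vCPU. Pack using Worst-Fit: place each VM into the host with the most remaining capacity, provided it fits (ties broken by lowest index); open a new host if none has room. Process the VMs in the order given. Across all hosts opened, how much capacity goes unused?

33 vCPU → host 1 (remaining 31 vCPU)
34 vCPU → host 2 (remaining 30 vCPU)
6 vCPU → host 1 (remaining 25 vCPU)
16 vCPU → host 2 (remaining 14 vCPU)
9 vCPU → host 1 (remaining 16 vCPU)
9 vCPU → host 1 (remaining 7 vCPU)
8 vCPU → host 2 (remaining 6 vCPU)
5 vCPU → host 1 (remaining 2 vCPU)
37 vCPU → host 3 (remaining 27 vCPU)
44 vCPU → host 4 (remaining 20 vCPU)
12 vCPU → host 3 (remaining 15 vCPU)
44 vCPU → host 5 (remaining 20 vCPU)
44 vCPU → host 6 (remaining 20 vCPU)
11 vCPU → host 4 (remaining 9 vCPU)
6 hosts × 64 vCPU = 384 vCPU; used 312 vCPU; unused 72 vCPU.

72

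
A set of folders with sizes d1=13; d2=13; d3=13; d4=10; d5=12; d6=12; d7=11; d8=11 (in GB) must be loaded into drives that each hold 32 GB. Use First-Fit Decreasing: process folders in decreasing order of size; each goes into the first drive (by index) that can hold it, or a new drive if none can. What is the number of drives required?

Sorted descending: 13, 13, 13, 12, 12, 11, 11, 10.
Put 13 GB in drive 1; 19 GB remain.
Put 13 GB in drive 1; 6 GB remain.
Put 13 GB in drive 2; 19 GB remain.
Put 12 GB in drive 2; 7 GB remain.
Put 12 GB in drive 3; 20 GB remain.
Put 11 GB in drive 3; 9 GB remain.
Put 11 GB in drive 4; 21 GB remain.
Put 10 GB in drive 4; 11 GB remain.

4 drives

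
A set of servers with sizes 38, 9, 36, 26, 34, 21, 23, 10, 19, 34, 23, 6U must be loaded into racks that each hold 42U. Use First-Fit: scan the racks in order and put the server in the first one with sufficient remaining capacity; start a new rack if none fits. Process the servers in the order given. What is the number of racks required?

8

Put 38U in rack 1; 4U remain.
Put 9U in rack 2; 33U remain.
Put 36U in rack 3; 6U remain.
Put 26U in rack 2; 7U remain.
Put 34U in rack 4; 8U remain.
Put 21U in rack 5; 21U remain.
Put 23U in rack 6; 19U remain.
Put 10U in rack 5; 11U remain.
Put 19U in rack 6; 0U remain.
Put 34U in rack 7; 8U remain.
Put 23U in rack 8; 19U remain.
Put 6U in rack 2; 1U remain.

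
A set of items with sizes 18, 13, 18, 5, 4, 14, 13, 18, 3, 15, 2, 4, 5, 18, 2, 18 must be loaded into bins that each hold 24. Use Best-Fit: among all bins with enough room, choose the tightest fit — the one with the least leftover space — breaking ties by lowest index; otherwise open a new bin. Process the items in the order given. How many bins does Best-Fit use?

9

18 → bin 1 (remaining 6)
13 → bin 2 (remaining 11)
18 → bin 3 (remaining 6)
5 → bin 1 (remaining 1)
4 → bin 3 (remaining 2)
14 → bin 4 (remaining 10)
13 → bin 5 (remaining 11)
18 → bin 6 (remaining 6)
3 → bin 6 (remaining 3)
15 → bin 7 (remaining 9)
2 → bin 3 (remaining 0)
4 → bin 7 (remaining 5)
5 → bin 7 (remaining 0)
18 → bin 8 (remaining 6)
2 → bin 6 (remaining 1)
18 → bin 9 (remaining 6)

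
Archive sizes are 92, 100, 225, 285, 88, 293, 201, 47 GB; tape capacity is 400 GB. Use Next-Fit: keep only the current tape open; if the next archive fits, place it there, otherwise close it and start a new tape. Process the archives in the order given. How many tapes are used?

tape 1: place 92 GB, 308 GB left
tape 1: place 100 GB, 208 GB left
tape 2: place 225 GB, 175 GB left
tape 3: place 285 GB, 115 GB left
tape 3: place 88 GB, 27 GB left
tape 4: place 293 GB, 107 GB left
tape 5: place 201 GB, 199 GB left
tape 5: place 47 GB, 152 GB left
Final tapes: [92,100] [225] [285,88] [293] [201,47].

5 tapes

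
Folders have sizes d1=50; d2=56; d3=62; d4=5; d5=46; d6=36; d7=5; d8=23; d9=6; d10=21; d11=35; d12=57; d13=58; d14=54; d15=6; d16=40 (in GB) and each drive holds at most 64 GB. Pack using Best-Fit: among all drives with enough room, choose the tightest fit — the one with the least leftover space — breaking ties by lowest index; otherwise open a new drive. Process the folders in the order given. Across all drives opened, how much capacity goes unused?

80

drive 1: place d1 (50 GB), 14 GB left
drive 2: place d2 (56 GB), 8 GB left
drive 3: place d3 (62 GB), 2 GB left
drive 2: place d4 (5 GB), 3 GB left
drive 4: place d5 (46 GB), 18 GB left
drive 5: place d6 (36 GB), 28 GB left
drive 1: place d7 (5 GB), 9 GB left
drive 5: place d8 (23 GB), 5 GB left
drive 1: place d9 (6 GB), 3 GB left
drive 6: place d10 (21 GB), 43 GB left
drive 6: place d11 (35 GB), 8 GB left
drive 7: place d12 (57 GB), 7 GB left
drive 8: place d13 (58 GB), 6 GB left
drive 9: place d14 (54 GB), 10 GB left
drive 8: place d15 (6 GB), 0 GB left
drive 10: place d16 (40 GB), 24 GB left
10 drives × 64 GB = 640 GB; used 560 GB; unused 80 GB.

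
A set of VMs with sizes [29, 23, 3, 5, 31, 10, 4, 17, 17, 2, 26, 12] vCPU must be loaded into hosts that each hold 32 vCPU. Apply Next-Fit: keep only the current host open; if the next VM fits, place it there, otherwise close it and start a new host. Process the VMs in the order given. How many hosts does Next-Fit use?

7 hosts

Put 29 vCPU in host 1; 3 vCPU remain.
Put 23 vCPU in host 2; 9 vCPU remain.
Put 3 vCPU in host 2; 6 vCPU remain.
Put 5 vCPU in host 2; 1 vCPU remain.
Put 31 vCPU in host 3; 1 vCPU remain.
Put 10 vCPU in host 4; 22 vCPU remain.
Put 4 vCPU in host 4; 18 vCPU remain.
Put 17 vCPU in host 4; 1 vCPU remain.
Put 17 vCPU in host 5; 15 vCPU remain.
Put 2 vCPU in host 5; 13 vCPU remain.
Put 26 vCPU in host 6; 6 vCPU remain.
Put 12 vCPU in host 7; 20 vCPU remain.
Final hosts: [29] [23,3,5] [31] [10,4,17] [17,2] [26] [12].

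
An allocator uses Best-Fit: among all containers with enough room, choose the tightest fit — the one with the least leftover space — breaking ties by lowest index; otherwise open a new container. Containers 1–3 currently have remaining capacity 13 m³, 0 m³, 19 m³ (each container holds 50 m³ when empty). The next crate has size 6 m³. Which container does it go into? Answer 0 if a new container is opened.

Containers with room: container 1 (13 m³), container 3 (19 m³).
Tightest fit is container 1 with 13 m³ free.

1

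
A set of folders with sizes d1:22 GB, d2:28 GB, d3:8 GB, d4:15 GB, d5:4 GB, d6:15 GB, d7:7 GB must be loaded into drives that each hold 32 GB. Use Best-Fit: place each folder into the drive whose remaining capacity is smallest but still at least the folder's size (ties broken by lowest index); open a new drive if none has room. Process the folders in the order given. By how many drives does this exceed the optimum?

0

Best-Fit: [22,8] [28,4] [15,15] [7] → 4 drives.
Total size 99 GB; any packing needs at least ⌈99/32⌉ = 4 drives.
So 4 is already optimal.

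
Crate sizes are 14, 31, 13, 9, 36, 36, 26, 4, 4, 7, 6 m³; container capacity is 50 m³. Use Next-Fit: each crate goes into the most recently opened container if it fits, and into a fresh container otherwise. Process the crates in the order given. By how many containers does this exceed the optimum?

Next-Fit: [14,31] [13,9] [36] [36] [26,4,4,7,6] → 5 containers.
Total size 186 m³; any packing needs at least ⌈186/50⌉ = 4 containers.
An optimal packing achieves that bound: [36,14] [36,13] [31,9,7] [26,6,4,4] → 4 containers.
Excess: 5 − 4 = 1.

1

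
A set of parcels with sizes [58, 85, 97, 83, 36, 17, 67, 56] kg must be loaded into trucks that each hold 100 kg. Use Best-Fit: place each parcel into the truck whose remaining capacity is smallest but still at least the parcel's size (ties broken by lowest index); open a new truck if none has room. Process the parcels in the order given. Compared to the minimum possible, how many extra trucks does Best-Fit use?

0

Best-Fit: [58,36] [85] [97] [83,17] [67] [56] → 6 trucks.
6 parcels exceed 50 kg (half the capacity), and no two of those can share a truck, so at least 6 trucks are needed.
So 6 is already optimal.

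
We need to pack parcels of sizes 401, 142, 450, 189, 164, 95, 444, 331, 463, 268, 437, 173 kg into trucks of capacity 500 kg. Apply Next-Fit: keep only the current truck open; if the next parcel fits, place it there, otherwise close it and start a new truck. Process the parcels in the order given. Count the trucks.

401 kg → truck 1 (remaining 99 kg)
142 kg → truck 2 (remaining 358 kg)
450 kg → truck 3 (remaining 50 kg)
189 kg → truck 4 (remaining 311 kg)
164 kg → truck 4 (remaining 147 kg)
95 kg → truck 4 (remaining 52 kg)
444 kg → truck 5 (remaining 56 kg)
331 kg → truck 6 (remaining 169 kg)
463 kg → truck 7 (remaining 37 kg)
268 kg → truck 8 (remaining 232 kg)
437 kg → truck 9 (remaining 63 kg)
173 kg → truck 10 (remaining 327 kg)
Final trucks: [401] [142] [450] [189,164,95] [444] [331] [463] [268] [437] [173].

10 trucks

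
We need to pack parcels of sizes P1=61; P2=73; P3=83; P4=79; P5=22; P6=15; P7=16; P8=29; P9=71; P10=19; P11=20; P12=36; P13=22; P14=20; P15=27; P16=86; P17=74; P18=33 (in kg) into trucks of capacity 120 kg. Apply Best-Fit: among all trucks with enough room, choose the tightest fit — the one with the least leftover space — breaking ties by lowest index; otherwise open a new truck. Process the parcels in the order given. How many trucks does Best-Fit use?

7 trucks

Put P1 (61 kg) in truck 1; 59 kg remain.
Put P2 (73 kg) in truck 2; 47 kg remain.
Put P3 (83 kg) in truck 3; 37 kg remain.
Put P4 (79 kg) in truck 4; 41 kg remain.
Put P5 (22 kg) in truck 3; 15 kg remain.
Put P6 (15 kg) in truck 3; 0 kg remain.
Put P7 (16 kg) in truck 4; 25 kg remain.
Put P8 (29 kg) in truck 2; 18 kg remain.
Put P9 (71 kg) in truck 5; 49 kg remain.
Put P10 (19 kg) in truck 4; 6 kg remain.
Put P11 (20 kg) in truck 5; 29 kg remain.
Put P12 (36 kg) in truck 1; 23 kg remain.
Put P13 (22 kg) in truck 1; 1 kg remain.
Put P14 (20 kg) in truck 5; 9 kg remain.
Put P15 (27 kg) in truck 6; 93 kg remain.
Put P16 (86 kg) in truck 6; 7 kg remain.
Put P17 (74 kg) in truck 7; 46 kg remain.
Put P18 (33 kg) in truck 7; 13 kg remain.
Final trucks: [61,36,22] [73,29] [83,22,15] [79,16,19] [71,20,20] [27,86] [74,33].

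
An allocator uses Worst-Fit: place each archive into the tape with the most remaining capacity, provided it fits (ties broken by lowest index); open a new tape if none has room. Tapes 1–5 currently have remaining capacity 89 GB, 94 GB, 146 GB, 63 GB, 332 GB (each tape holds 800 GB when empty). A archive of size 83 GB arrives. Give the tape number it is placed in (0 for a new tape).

Tapes with room: tape 1 (89 GB), tape 2 (94 GB), tape 3 (146 GB), tape 5 (332 GB).
Most room is tape 5 with 332 GB free.

5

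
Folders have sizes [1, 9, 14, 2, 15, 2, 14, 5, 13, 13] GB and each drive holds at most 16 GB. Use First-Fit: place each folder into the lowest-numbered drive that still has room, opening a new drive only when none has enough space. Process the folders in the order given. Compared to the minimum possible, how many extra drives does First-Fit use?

1

First-Fit: [1,9,2,2] [14] [15] [14] [5] [13] [13] → 7 drives.
Total size 88 GB; any packing needs at least ⌈88/16⌉ = 6 drives.
An optimal packing achieves that bound: [15,1] [14,2] [14,2] [13] [13] [9,5] → 6 drives.
Excess: 7 − 6 = 1.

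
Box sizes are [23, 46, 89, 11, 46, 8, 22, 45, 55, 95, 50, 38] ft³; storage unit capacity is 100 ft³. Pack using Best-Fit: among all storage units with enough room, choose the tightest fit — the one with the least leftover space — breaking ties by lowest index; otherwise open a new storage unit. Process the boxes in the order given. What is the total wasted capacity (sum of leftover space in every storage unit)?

storage unit 1: place 23 ft³, 77 ft³ left
storage unit 1: place 46 ft³, 31 ft³ left
storage unit 2: place 89 ft³, 11 ft³ left
storage unit 2: place 11 ft³, 0 ft³ left
storage unit 3: place 46 ft³, 54 ft³ left
storage unit 1: place 8 ft³, 23 ft³ left
storage unit 1: place 22 ft³, 1 ft³ left
storage unit 3: place 45 ft³, 9 ft³ left
storage unit 4: place 55 ft³, 45 ft³ left
storage unit 5: place 95 ft³, 5 ft³ left
storage unit 6: place 50 ft³, 50 ft³ left
storage unit 4: place 38 ft³, 7 ft³ left
6 storage units × 100 ft³ = 600 ft³; used 528 ft³; unused 72 ft³.

72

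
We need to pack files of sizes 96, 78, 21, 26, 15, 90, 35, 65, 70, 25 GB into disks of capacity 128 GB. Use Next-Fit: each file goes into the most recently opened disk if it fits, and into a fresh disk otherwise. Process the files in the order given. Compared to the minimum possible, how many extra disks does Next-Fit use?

0

Next-Fit: [96] [78,21,26] [15,90] [35,65] [70,25] → 5 disks.
Total size 521 GB; any packing needs at least ⌈521/128⌉ = 5 disks.
So 5 is already optimal.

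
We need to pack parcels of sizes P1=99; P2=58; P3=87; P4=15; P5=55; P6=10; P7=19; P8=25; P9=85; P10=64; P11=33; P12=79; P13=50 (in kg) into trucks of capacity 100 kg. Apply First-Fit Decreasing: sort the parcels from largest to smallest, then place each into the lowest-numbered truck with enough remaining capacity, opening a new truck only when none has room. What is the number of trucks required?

Sorted descending: 99, 87, 85, 79, 64, 58, 55, 50, 33, 25, 19, 15, 10.
99 kg → truck 1 (remaining 1 kg)
87 kg → truck 2 (remaining 13 kg)
85 kg → truck 3 (remaining 15 kg)
79 kg → truck 4 (remaining 21 kg)
64 kg → truck 5 (remaining 36 kg)
58 kg → truck 6 (remaining 42 kg)
55 kg → truck 7 (remaining 45 kg)
50 kg → truck 8 (remaining 50 kg)
33 kg → truck 5 (remaining 3 kg)
25 kg → truck 6 (remaining 17 kg)
19 kg → truck 4 (remaining 2 kg)
15 kg → truck 3 (remaining 0 kg)
10 kg → truck 2 (remaining 3 kg)

8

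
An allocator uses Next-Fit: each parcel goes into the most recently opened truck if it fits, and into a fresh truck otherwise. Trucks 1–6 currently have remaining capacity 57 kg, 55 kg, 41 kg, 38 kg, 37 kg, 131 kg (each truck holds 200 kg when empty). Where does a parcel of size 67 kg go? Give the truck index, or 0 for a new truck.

6

Next-Fit only looks at truck 6, which has 131 kg free.
67 kg fits there.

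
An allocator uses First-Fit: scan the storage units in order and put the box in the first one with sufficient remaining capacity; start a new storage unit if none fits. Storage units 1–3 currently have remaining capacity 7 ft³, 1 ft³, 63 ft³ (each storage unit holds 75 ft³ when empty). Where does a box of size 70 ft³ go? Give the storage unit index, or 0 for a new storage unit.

0

No storage unit has ≥ 70 ft³ free, so a new storage unit is opened.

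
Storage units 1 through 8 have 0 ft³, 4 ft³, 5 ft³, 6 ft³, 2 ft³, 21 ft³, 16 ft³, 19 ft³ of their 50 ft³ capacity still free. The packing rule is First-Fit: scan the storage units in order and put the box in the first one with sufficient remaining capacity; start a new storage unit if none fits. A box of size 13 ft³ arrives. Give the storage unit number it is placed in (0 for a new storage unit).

Storage units with room: storage unit 6 (21 ft³), storage unit 7 (16 ft³), storage unit 8 (19 ft³).
The first with room is storage unit 6.

6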